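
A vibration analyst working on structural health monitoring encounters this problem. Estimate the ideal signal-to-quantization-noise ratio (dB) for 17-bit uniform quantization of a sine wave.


Theoretical SNR for a full-scale sinusoid:
SNR = 6.02 * N + 1.76
    = 6.02 * 17 + 1.76
    = 102.34 + 1.76
    = 104.1 dB

104.1 dB


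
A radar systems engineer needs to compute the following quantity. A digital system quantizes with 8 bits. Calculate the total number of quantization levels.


Number of quantization levels = 2^N
= 2^8
= 256

256


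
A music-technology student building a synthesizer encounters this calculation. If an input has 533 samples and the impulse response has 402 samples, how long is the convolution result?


Linear convolution output length:
L = N + M - 1
  = 533 + 402 - 1
  = 934 samples

934


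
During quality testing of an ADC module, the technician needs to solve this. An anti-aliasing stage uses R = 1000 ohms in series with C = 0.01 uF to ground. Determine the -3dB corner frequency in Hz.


Cutoff frequency of a first-order RC filter:
fc = 1 / (2 * pi * R * C)
C = 0.01 uF = 1e-08 F
fc = 1 / (2 * pi * 1000 * 1e-08)
   = 1 / 6.2831853071796e-05
   = 15915.494309 Hz

15915.494309 Hz


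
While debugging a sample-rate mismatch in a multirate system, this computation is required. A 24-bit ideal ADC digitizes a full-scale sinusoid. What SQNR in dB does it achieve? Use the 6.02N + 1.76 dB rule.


Theoretical SNR for a full-scale sinusoid:
SNR = 6.02 * N + 1.76
    = 6.02 * 24 + 1.76
    = 144.48 + 1.76
    = 146.24 dB

146.24 dB


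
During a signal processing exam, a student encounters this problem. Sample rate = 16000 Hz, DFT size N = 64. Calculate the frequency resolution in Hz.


DFT frequency resolution:
df = fs / N
   = 16000 / 64
   = 250.0 Hz

250.0 Hz


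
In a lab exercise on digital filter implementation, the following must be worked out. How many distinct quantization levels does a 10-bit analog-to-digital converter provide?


Number of quantization levels = 2^N
= 2^10
= 1024

1024


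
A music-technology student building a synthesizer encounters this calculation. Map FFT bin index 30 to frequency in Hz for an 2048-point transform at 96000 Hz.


Frequency of DFT bin k:
f_k = k * fs / N
    = 30 * 96000 / 2048
    = 2880000 / 2048
    = 1406.25 Hz

1406.25 Hz


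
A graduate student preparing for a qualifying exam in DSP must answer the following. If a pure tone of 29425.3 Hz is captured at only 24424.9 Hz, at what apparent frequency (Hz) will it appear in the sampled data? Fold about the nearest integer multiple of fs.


Compute the nearest integer multiple of fs to the signal:
n = round(29425.3 / 24424.9) = 1
f_alias = |29425.3 - 1 * 24424.9|
        = |29425.3 - 24424.9|
        = 5000.4 Hz

5000.4


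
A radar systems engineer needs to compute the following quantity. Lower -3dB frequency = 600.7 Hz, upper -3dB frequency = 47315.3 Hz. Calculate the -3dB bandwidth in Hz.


Bandwidth is the difference of -3dB frequencies:
BW = f_high - f_low
   = 47315.3 - 600.7
   = 46714.6 Hz

46714.6 Hz


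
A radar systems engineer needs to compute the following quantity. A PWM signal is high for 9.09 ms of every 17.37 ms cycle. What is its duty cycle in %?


Duty cycle as a percentage:
DC = (t_on / T) * 100
   = (9.09 / 17.37) * 100
   = 0.523316 * 100
   = 52.33 %

52.33 %


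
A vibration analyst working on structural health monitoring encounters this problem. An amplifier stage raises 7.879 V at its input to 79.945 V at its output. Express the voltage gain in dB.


Voltage gain in dB:
G = 20 * log10(Vout / Vin)
  = 20 * log10(79.945 / 7.879)
  = 20 * log10(10.146592)
  = 20 * 1.00632
  = 20.13 dB

20.13 dB


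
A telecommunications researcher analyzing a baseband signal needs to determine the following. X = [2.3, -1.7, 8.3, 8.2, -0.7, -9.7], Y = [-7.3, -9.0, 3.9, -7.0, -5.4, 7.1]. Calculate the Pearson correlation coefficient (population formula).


Pearson correlation coefficient (population):
r = cov(X,Y) / (std(X) * std(Y))
Mean X = 1.1167, Mean Y = -2.95
Cov(X,Y) = -11.974167
Std(X) = 6.210318, Std(Y) = 6.135348
r = -0.3143

-0.3143


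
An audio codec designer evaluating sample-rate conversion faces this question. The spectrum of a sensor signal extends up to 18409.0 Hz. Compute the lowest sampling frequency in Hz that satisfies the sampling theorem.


The Nyquist rate is twice the maximum frequency component.
fs_min = 2 * fmax
      = 2 * 18409.0
      = 36818.0 Hz

36818.0


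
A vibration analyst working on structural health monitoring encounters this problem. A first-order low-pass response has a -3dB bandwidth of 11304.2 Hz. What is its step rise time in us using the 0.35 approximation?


Rise time from bandwidth relationship:
tr = 0.35 / BW
   = 0.35 / 11304.2
   = 3.096194335e-05 s
   = 30.9619 us

30.9619 us


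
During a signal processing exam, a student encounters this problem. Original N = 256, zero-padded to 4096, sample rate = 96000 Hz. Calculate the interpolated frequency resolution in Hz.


Frequency resolution after zero-padding:
N_padded = 256 * 16 = 4096
df = fs / N_padded
   = 96000 / 4096
   = 23.4375 Hz

23.4375 Hz


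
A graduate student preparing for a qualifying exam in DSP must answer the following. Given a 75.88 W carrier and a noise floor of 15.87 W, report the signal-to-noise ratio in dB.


SNR in decibels:
SNR = 10 * log10(Ps / Pn)
    = 10 * log10(75.88 / 15.87)
    = 10 * log10(4.7813)
    = 10 * 0.6796
    = 6.8 dB

6.8 dB


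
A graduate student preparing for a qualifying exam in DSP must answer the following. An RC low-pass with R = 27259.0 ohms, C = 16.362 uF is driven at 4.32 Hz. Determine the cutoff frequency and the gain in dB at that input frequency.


Step 1 — cutoff frequency:
fc = 1 / (2*pi*R*C)
C = 16.362 uF = 1.6362e-05 F
fc = 1 / (2*pi*27259.0*1.6362e-05)
   = 0.35684 Hz

Step 2 — magnitude at f = 4.32 Hz:
|H(f)| = 1 / sqrt(1 + (f/fc)^2)
f/fc = 4.32 / 0.35684 = 12.106266
|H| = 1 / sqrt(1 + 146.561676) = 0.0823215
|H|_dB = 20*log10(0.0823215) = -21.69 dB

fc = 0.35684 Hz; |H(4.32 Hz)| = -21.69 dB


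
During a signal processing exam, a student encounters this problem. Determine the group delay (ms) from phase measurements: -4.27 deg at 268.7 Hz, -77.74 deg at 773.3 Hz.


Group delay from phase difference:
tau = -d(phi)/d(omega)
d(phi) = -73.47 deg = -1.282293 rad
d(omega) = 2*pi*(773.3 - 268.7) = 3170.4953 rad/s
tau = -(-1.282293) / 3170.4953
    = 0.4044 ms

0.4044 ms


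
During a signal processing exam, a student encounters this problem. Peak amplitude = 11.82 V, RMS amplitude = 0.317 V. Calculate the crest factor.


Crest factor is the ratio of peak to RMS:
CF = V_peak / V_rms
   = 11.82 / 0.317
   = 37.2871

37.2871


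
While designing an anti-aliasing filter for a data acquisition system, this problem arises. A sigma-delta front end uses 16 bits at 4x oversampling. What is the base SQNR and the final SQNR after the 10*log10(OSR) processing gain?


Step 1 — baseline SQNR at Nyquist:
SQNR_base = 6.02*N + 1.76
          = 6.02*16 + 1.76
          = 98.08 dB

Step 2 — oversampling processing gain:
G = 10*log10(OSR) = 10*log10(4) = 6.02 dB

Step 3 — total:
SQNR_total = 98.08 + 6.02 = 104.1 dB

Base SQNR = 98.08 dB; oversampled SQNR = 104.1 dB


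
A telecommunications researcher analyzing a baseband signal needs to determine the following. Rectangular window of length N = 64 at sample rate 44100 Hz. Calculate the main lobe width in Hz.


Main lobe width for a rectangular window:
Width = 2 * fs / N
      = 2 * 44100 / 64
      = 88200 / 64
      = 1378.125 Hz

1378.125 Hz


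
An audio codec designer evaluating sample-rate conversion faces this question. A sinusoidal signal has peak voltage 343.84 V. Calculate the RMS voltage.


RMS voltage for a sinusoidal waveform:
V_rms = V_peak / sqrt(2)
      = 343.84 / 1.414214
      = 243.132 V

243.132 V


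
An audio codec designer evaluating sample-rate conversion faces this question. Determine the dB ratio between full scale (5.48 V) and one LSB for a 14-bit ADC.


Dynamic range from full-scale to LSB:
V_min = V_max / 2^bits = 5.48 / 2^14
DR = 20 * log10(V_max / V_min)
   = 20 * log10(2^14)
   = 20 * 14 * log10(2)
   = 84.29 dB

84.29 dB


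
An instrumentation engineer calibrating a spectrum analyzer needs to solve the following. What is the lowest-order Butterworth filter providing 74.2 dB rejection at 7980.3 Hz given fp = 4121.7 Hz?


Butterworth filter order formula:
n = log10(10^(A/10) - 1) / (2 * log10(f_stop/f_pass))
10^(74.2/10) - 1 = 26302678.919
f_stop/f_pass = 7980.3 / 4121.7 = 1.9362
n = 12.9294 -> ceil = 13

13


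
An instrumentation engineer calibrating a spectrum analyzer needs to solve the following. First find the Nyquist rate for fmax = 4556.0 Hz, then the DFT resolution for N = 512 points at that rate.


Step 1 — Nyquist sampling rate:
fs = 2 * fmax = 2 * 4556.0 = 9112.0 Hz

Step 2 — DFT bin spacing:
df = fs / N = 9112.0 / 512 = 17.7969 Hz

17.7969 Hz


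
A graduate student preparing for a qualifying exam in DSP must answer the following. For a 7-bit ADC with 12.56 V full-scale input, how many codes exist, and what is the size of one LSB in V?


Step 1 — number of quantization levels:
L = 2^N = 2^7 = 128

Step 2 — LSB step size:
delta = Vfs / L
      = 12.56 / 128
      = 0.098125 V

Levels = 128; step size = 0.098125 V


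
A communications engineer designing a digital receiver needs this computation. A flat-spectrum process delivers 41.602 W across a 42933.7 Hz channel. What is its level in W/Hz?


Power spectral density:
PSD = P / BW
    = 41.602 / 42933.7
    = 0.00096898 W/Hz

0.00096898 W/Hz


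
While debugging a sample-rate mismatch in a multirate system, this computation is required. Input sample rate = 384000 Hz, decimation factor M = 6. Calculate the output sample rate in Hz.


Decimation reduces the sample rate:
fs_out = fs_in / M
       = 384000 / 6
       = 64000.0 Hz

64000.0 Hz


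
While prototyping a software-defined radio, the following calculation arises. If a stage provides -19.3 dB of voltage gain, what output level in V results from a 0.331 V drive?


Output voltage from dB gain:
V_out = V_in * 10^(gain_dB / 20)
      = 0.331 * 10^(-19.3 / 20)
      = 0.331 * 0.108393
      = 0.0359 V

0.0359 V


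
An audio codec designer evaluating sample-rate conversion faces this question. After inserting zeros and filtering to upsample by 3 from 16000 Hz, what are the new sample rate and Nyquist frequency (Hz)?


Step 1 — output sample rate after interpolation by L:
fs_out = L * fs_in = 3 * 16000 = 48000 Hz

Step 2 — Nyquist frequency of the output stream:
f_Nyq = fs_out / 2 = 48000 / 2 = 24000.0 Hz

fs_out = 48000 Hz; f_Nyquist = 24000.0 Hz


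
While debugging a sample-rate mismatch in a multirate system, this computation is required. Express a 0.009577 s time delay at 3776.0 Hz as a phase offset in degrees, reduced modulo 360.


Phase shift from frequency and time delay:
phi = 360 * f * t_delay
    = 360 * 3776.0 * 0.009577
    = 13018.59 degrees
    mod 360 = 58.59 degrees

58.59 degrees


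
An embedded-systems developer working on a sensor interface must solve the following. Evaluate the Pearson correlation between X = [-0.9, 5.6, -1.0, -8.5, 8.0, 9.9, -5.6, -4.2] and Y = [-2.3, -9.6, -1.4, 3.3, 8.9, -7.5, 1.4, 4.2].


Pearson correlation coefficient (population):
r = cov(X,Y) / (std(X) * std(Y))
Mean X = 0.4125, Mean Y = -0.375
Cov(X,Y) = -13.204062
Std(X) = 6.275635, Std(Y) = 5.747119
r = -0.3661

-0.3661


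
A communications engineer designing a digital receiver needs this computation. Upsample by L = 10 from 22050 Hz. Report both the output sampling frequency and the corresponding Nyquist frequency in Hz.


Step 1 — output sample rate after interpolation by L:
fs_out = L * fs_in = 10 * 22050 = 220500 Hz

Step 2 — Nyquist frequency of the output stream:
f_Nyq = fs_out / 2 = 220500 / 2 = 110250.0 Hz

fs_out = 220500 Hz; f_Nyquist = 110250.0 Hz


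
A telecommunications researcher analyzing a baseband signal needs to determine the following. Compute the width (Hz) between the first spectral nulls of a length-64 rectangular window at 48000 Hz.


Main lobe width for a rectangular window:
Width = 2 * fs / N
      = 2 * 48000 / 64
      = 96000 / 64
      = 1500.0 Hz

1500.0 Hz


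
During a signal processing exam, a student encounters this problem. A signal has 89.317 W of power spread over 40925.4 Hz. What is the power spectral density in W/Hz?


Power spectral density:
PSD = P / BW
    = 89.317 / 40925.4
    = 0.00218243 W/Hz

0.00218243 W/Hz


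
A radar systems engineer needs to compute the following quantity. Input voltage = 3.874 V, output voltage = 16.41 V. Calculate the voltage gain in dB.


Voltage gain in dB:
G = 20 * log10(Vout / Vin)
  = 20 * log10(16.41 / 3.874)
  = 20 * log10(4.235932)
  = 20 * 0.626949
  = 12.54 dB

12.54 dB


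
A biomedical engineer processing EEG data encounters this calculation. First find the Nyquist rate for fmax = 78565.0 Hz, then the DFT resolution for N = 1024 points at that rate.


Step 1 — Nyquist sampling rate:
fs = 2 * fmax = 2 * 78565.0 = 157130.0 Hz

Step 2 — DFT bin spacing:
df = fs / N = 157130.0 / 1024 = 153.4473 Hz

153.4473 Hz


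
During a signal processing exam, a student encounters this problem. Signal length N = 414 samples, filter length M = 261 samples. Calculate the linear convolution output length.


Linear convolution output length:
L = N + M - 1
  = 414 + 261 - 1
  = 674 samples

674


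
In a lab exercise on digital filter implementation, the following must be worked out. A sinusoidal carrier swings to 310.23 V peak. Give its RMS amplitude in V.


RMS voltage for a sinusoidal waveform:
V_rms = V_peak / sqrt(2)
      = 310.23 / 1.414214
      = 219.366 V

219.366 V


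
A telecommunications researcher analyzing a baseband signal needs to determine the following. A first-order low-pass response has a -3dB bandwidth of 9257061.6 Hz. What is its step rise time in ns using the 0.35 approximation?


Rise time from bandwidth relationship:
tr = 0.35 / BW
   = 0.35 / 9257061.6
   = 3.780897385e-08 s
   = 37.809 ns

37.809 ns


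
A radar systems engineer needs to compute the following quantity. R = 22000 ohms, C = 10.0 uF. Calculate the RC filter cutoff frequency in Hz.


Cutoff frequency of a first-order RC filter:
fc = 1 / (2 * pi * R * C)
C = 10.0 uF = 1e-05 F
fc = 1 / (2 * pi * 22000 * 1e-05)
   = 1 / 1.3823007675795
   = 0.723432 Hz

0.723432 Hz


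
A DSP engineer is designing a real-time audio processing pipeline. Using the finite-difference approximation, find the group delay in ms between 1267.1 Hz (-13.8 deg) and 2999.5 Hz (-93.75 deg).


Group delay from phase difference:
tau = -d(phi)/d(omega)
d(phi) = -79.95 deg = -1.395391 rad
d(omega) = 2*pi*(2999.5 - 1267.1) = 10884.9902 rad/s
tau = -(-1.395391) / 10884.9902
    = 0.1282 ms

0.1282 ms


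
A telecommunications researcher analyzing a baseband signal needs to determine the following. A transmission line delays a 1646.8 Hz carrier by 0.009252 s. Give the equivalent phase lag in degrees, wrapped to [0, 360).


Phase shift from frequency and time delay:
phi = 360 * f * t_delay
    = 360 * 1646.8 * 0.009252
    = 5485.03 degrees
    mod 360 = 85.03 degrees

85.03 degrees


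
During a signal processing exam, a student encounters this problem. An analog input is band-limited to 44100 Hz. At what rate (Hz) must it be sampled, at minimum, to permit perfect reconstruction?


The Nyquist rate is twice the maximum frequency component.
fs_min = 2 * fmax
      = 2 * 44100
      = 88200 Hz

88200


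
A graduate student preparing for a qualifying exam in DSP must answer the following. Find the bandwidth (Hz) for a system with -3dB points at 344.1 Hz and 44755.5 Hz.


Bandwidth is the difference of -3dB frequencies:
BW = f_high - f_low
   = 44755.5 - 344.1
   = 44411.4 Hz

44411.4 Hz


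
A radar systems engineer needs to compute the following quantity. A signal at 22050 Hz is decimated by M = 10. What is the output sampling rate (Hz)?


Decimation reduces the sample rate:
fs_out = fs_in / M
       = 22050 / 10
       = 2205.0 Hz

2205.0 Hz


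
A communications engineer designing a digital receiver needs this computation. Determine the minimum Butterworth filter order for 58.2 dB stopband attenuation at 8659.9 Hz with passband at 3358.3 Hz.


Butterworth filter order formula:
n = log10(10^(A/10) - 1) / (2 * log10(f_stop/f_pass))
10^(58.2/10) - 1 = 660692.448
f_stop/f_pass = 8659.9 / 3358.3 = 2.5787
n = 7.0735 -> ceil = 8

8


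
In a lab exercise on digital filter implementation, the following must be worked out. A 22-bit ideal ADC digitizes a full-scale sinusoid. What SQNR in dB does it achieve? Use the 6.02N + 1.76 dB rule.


Theoretical SNR for a full-scale sinusoid:
SNR = 6.02 * N + 1.76
    = 6.02 * 22 + 1.76
    = 132.44 + 1.76
    = 134.2 dB

134.2 dB


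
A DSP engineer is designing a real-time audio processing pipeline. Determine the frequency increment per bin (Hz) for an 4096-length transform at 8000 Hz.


DFT frequency resolution:
df = fs / N
   = 8000 / 4096
   = 1.9531 Hz

1.9531 Hz


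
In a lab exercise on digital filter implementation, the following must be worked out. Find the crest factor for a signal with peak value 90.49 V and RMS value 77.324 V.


Crest factor is the ratio of peak to RMS:
CF = V_peak / V_rms
   = 90.49 / 77.324
   = 1.1703

1.1703


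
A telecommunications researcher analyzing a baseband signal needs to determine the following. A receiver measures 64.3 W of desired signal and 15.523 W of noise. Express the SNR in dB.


SNR in decibels:
SNR = 10 * log10(Ps / Pn)
    = 10 * log10(64.3 / 15.523)
    = 10 * log10(4.1422)
    = 10 * 0.6172
    = 6.17 dB

6.17 dB


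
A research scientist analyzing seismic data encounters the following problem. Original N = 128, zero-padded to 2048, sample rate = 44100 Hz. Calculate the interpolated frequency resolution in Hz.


Frequency resolution after zero-padding:
N_padded = 128 * 16 = 2048
df = fs / N_padded
   = 44100 / 2048
   = 21.5332 Hz

21.5332 Hz


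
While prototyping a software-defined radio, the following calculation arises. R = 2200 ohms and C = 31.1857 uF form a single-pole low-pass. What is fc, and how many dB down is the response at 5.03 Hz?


Step 1 — cutoff frequency:
fc = 1 / (2*pi*R*C)
C = 31.1857 uF = 3.11857e-05 F
fc = 1 / (2*pi*2200*3.11857e-05)
   = 2.31975 Hz

Step 2 — magnitude at f = 5.03 Hz:
|H(f)| = 1 / sqrt(1 + (f/fc)^2)
f/fc = 5.03 / 2.31975 = 2.168337
|H| = 1 / sqrt(1 + 4.701685) = 0.418792
|H|_dB = 20*log10(0.418792) = -7.56 dB

fc = 2.31975 Hz; |H(5.03 Hz)| = -7.56 dB


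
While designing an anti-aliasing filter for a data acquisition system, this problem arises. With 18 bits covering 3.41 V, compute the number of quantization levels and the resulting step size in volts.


Step 1 — number of quantization levels:
L = 2^N = 2^18 = 262144

Step 2 — LSB step size:
delta = Vfs / L
      = 3.41 / 262144
      = 1.301e-05 V

Levels = 262144; step size = 1.301e-05 V


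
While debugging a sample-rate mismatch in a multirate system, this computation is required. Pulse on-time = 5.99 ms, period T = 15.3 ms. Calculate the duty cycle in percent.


Duty cycle as a percentage:
DC = (t_on / T) * 100
   = (5.99 / 15.3) * 100
   = 0.391503 * 100
   = 39.15 %

39.15 %


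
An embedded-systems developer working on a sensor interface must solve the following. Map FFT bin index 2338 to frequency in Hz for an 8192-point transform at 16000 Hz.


Frequency of DFT bin k:
f_k = k * fs / N
    = 2338 * 16000 / 8192
    = 37408000 / 8192
    = 4566.406 Hz

4566.406 Hz


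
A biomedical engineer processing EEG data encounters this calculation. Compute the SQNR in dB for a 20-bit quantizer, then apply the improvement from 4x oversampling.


Step 1 — baseline SQNR at Nyquist:
SQNR_base = 6.02*N + 1.76
          = 6.02*20 + 1.76
          = 122.16 dB

Step 2 — oversampling processing gain:
G = 10*log10(OSR) = 10*log10(4) = 6.02 dB

Step 3 — total:
SQNR_total = 122.16 + 6.02 = 128.18 dB

Base SQNR = 122.16 dB; oversampled SQNR = 128.18 dB


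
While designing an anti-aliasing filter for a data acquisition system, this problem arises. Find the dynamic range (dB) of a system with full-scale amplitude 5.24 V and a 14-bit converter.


Dynamic range from full-scale to LSB:
V_min = V_max / 2^bits = 5.24 / 2^14
DR = 20 * log10(V_max / V_min)
   = 20 * log10(2^14)
   = 20 * 14 * log10(2)
   = 84.29 dB

84.29 dB


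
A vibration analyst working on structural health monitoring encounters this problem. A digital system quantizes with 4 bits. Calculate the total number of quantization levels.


Number of quantization levels = 2^N
= 2^4
= 16

16


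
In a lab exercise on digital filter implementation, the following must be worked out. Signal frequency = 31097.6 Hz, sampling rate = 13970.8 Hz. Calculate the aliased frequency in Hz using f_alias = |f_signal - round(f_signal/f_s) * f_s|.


Compute the nearest integer multiple of fs to the signal:
n = round(31097.6 / 13970.8) = 2
f_alias = |31097.6 - 2 * 13970.8|
        = |31097.6 - 27941.6|
        = 3156.0 Hz

3156.0


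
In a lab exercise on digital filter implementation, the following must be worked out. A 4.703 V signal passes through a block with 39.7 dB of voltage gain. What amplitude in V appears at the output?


Output voltage from dB gain:
V_out = V_in * 10^(gain_dB / 20)
      = 4.703 * 10^(39.7 / 20)
      = 4.703 * 96.605088
      = 454.3337 V

454.3337 V


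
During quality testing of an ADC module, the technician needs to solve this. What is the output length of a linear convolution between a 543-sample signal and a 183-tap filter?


Linear convolution output length:
L = N + M - 1
  = 543 + 183 - 1
  = 725 samples

725


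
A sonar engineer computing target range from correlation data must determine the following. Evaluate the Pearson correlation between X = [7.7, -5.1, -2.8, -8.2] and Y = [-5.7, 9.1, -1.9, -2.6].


Pearson correlation coefficient (population):
r = cov(X,Y) / (std(X) * std(Y))
Mean X = -2.1, Mean Y = -0.275
Cov(X,Y) = -16.4925
Std(X) = 5.973692, Std(Y) = 5.598381
r = -0.4932

-0.4932


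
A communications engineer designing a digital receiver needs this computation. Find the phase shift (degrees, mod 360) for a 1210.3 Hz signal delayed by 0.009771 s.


Phase shift from frequency and time delay:
phi = 360 * f * t_delay
    = 360 * 1210.3 * 0.009771
    = 4257.3 degrees
    mod 360 = 297.3 degrees

297.3 degrees


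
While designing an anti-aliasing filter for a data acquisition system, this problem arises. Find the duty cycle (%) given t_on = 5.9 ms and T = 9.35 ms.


Duty cycle as a percentage:
DC = (t_on / T) * 100
   = (5.9 / 9.35) * 100
   = 0.631016 * 100
   = 63.1 %

63.1 %


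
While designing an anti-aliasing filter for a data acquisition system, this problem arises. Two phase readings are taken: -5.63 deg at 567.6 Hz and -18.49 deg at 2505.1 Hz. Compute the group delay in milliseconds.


Group delay from phase difference:
tau = -d(phi)/d(omega)
d(phi) = -12.86 deg = -0.224449 rad
d(omega) = 2*pi*(2505.1 - 567.6) = 12173.6715 rad/s
tau = -(-0.224449) / 12173.6715
    = 0.0184 ms

0.0184 ms


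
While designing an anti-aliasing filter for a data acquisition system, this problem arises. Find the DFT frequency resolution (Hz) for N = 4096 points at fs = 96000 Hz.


DFT frequency resolution:
df = fs / N
   = 96000 / 4096
   = 23.4375 Hz

23.4375 Hz


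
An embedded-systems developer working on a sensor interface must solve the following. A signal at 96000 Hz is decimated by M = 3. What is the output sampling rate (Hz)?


Decimation reduces the sample rate:
fs_out = fs_in / M
       = 96000 / 3
       = 32000.0 Hz

32000.0 Hz


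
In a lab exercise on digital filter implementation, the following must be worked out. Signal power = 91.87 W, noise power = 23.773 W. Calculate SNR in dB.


SNR in decibels:
SNR = 10 * log10(Ps / Pn)
    = 10 * log10(91.87 / 23.773)
    = 10 * log10(3.8645)
    = 10 * 0.5871
    = 5.87 dB

5.87 dB


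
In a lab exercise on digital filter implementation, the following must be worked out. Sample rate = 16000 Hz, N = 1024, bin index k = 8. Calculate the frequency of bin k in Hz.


Frequency of DFT bin k:
f_k = k * fs / N
    = 8 * 16000 / 1024
    = 128000 / 1024
    = 125.0 Hz

125.0 Hz


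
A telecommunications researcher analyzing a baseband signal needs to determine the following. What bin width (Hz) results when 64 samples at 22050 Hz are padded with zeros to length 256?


Frequency resolution after zero-padding:
N_padded = 64 * 4 = 256
df = fs / N_padded
   = 22050 / 256
   = 86.1328 Hz

86.1328 Hz


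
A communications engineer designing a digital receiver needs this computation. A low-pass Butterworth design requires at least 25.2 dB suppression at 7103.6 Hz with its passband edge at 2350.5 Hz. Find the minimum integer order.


Butterworth filter order formula:
n = log10(10^(A/10) - 1) / (2 * log10(f_stop/f_pass))
10^(25.2/10) - 1 = 330.1311
f_stop/f_pass = 7103.6 / 2350.5 = 3.0222
n = 2.6219 -> ceil = 3

3


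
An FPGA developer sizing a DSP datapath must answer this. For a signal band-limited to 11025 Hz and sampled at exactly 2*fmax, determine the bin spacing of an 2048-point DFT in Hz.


Step 1 — Nyquist sampling rate:
fs = 2 * fmax = 2 * 11025 = 22050 Hz

Step 2 — DFT bin spacing:
df = fs / N = 22050 / 2048 = 10.7666 Hz

10.7666 Hz


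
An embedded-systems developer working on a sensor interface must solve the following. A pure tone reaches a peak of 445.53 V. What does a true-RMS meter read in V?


RMS voltage for a sinusoidal waveform:
V_rms = V_peak / sqrt(2)
      = 445.53 / 1.414214
      = 315.037 V

315.037 V


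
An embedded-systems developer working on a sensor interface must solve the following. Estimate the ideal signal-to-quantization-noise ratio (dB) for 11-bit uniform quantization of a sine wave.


Theoretical SNR for a full-scale sinusoid:
SNR = 6.02 * N + 1.76
    = 6.02 * 11 + 1.76
    = 66.22 + 1.76
    = 67.98 dB

67.98 dB


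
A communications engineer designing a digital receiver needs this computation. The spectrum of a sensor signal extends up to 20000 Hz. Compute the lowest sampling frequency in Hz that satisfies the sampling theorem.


The Nyquist rate is twice the maximum frequency component.
fs_min = 2 * fmax
      = 2 * 20000
      = 40000 Hz

40000


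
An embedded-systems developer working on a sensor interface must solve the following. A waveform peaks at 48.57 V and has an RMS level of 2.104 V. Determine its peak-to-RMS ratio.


Crest factor is the ratio of peak to RMS:
CF = V_peak / V_rms
   = 48.57 / 2.104
   = 23.0846

23.0846


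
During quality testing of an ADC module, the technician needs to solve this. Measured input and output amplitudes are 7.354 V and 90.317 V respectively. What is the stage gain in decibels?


Voltage gain in dB:
G = 20 * log10(Vout / Vin)
  = 20 * log10(90.317 / 7.354)
  = 20 * log10(12.281343)
  = 20 * 1.089246
  = 21.78 dB

21.78 dB


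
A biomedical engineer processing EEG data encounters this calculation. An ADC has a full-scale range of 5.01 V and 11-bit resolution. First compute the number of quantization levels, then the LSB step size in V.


Step 1 — number of quantization levels:
L = 2^N = 2^11 = 2048

Step 2 — LSB step size:
delta = Vfs / L
      = 5.01 / 2048
      = 0.00244629 V

Levels = 2048; step size = 0.00244629 V


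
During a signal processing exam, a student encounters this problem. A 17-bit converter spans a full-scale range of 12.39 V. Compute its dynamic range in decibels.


Dynamic range from full-scale to LSB:
V_min = V_max / 2^bits = 12.39 / 2^17
DR = 20 * log10(V_max / V_min)
   = 20 * log10(2^17)
   = 20 * 17 * log10(2)
   = 102.35 dB

102.35 dB


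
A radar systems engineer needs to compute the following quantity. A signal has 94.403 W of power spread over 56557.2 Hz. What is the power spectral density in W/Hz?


Power spectral density:
PSD = P / BW
    = 94.403 / 56557.2
    = 0.00166916 W/Hz

0.00166916 W/Hz


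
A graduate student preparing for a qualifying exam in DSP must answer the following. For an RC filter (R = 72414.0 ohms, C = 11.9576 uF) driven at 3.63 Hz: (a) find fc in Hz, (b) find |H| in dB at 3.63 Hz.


Step 1 — cutoff frequency:
fc = 1 / (2*pi*R*C)
C = 11.9576 uF = 1.19576e-05 F
fc = 1 / (2*pi*72414.0*1.19576e-05)
   = 0.183803 Hz

Step 2 — magnitude at f = 3.63 Hz:
|H(f)| = 1 / sqrt(1 + (f/fc)^2)
f/fc = 3.63 / 0.183803 = 19.749406
|H| = 1 / sqrt(1 + 390.039037) = 0.0505696
|H|_dB = 20*log10(0.0505696) = -25.92 dB

fc = 0.183803 Hz; |H(3.63 Hz)| = -25.92 dB


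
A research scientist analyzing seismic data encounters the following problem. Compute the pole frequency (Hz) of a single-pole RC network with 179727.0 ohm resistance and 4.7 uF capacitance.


Cutoff frequency of a first-order RC filter:
fc = 1 / (2 * pi * R * C)
C = 4.7 uF = 4.7e-06 F
fc = 1 / (2 * pi * 179727.0 * 4.7e-06)
   = 1 / 5.3075128148063
   = 0.188412 Hz

0.188412 Hz


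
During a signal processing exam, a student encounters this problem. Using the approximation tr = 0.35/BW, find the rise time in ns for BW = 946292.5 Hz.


Rise time from bandwidth relationship:
tr = 0.35 / BW
   = 0.35 / 946292.5
   = 3.698644975e-07 s
   = 369.8645 ns

369.8645 ns


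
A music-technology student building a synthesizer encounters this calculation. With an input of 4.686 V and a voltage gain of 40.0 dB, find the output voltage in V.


Output voltage from dB gain:
V_out = V_in * 10^(gain_dB / 20)
      = 4.686 * 10^(40.0 / 20)
      = 4.686 * 100.0
      = 468.6 V

468.6 V


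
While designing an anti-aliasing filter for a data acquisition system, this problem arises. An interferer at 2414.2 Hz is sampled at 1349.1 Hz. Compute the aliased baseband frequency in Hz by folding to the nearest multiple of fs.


Compute the nearest integer multiple of fs to the signal:
n = round(2414.2 / 1349.1) = 2
f_alias = |2414.2 - 2 * 1349.1|
        = |2414.2 - 2698.2|
        = 284.0 Hz

284.0


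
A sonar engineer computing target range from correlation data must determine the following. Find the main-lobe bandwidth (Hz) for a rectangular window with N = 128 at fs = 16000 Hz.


Main lobe width for a rectangular window:
Width = 2 * fs / N
      = 2 * 16000 / 128
      = 32000 / 128
      = 250.0 Hz

250.0 Hz


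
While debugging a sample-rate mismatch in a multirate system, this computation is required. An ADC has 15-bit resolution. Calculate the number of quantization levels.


Number of quantization levels = 2^N
= 2^15
= 32768

32768


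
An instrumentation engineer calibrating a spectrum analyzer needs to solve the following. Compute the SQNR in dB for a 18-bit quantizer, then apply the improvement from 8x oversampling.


Step 1 — baseline SQNR at Nyquist:
SQNR_base = 6.02*N + 1.76
          = 6.02*18 + 1.76
          = 110.12 dB

Step 2 — oversampling processing gain:
G = 10*log10(OSR) = 10*log10(8) = 9.03 dB

Step 3 — total:
SQNR_total = 110.12 + 9.03 = 119.15 dB

Base SQNR = 110.12 dB; oversampled SQNR = 119.15 dB


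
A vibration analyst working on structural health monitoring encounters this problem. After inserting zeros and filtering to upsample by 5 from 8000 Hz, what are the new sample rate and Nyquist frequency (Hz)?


Step 1 — output sample rate after interpolation by L:
fs_out = L * fs_in = 5 * 8000 = 40000 Hz

Step 2 — Nyquist frequency of the output stream:
f_Nyq = fs_out / 2 = 40000 / 2 = 20000.0 Hz

fs_out = 40000 Hz; f_Nyquist = 20000.0 Hz


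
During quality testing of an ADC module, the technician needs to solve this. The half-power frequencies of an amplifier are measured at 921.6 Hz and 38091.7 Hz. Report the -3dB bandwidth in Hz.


Bandwidth is the difference of -3dB frequencies:
BW = f_high - f_low
   = 38091.7 - 921.6
   = 37170.1 Hz

37170.1 Hz


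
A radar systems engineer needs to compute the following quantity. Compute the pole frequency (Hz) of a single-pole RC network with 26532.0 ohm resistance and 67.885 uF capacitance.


Cutoff frequency of a first-order RC filter:
fc = 1 / (2 * pi * R * C)
C = 67.885 uF = 6.7885e-05 F
fc = 1 / (2 * pi * 26532.0 * 6.7885e-05)
   = 1 / 11.31680100542
   = 0.088364 Hz

0.088364 Hz


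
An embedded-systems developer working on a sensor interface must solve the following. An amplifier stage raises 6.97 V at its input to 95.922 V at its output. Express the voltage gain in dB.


Voltage gain in dB:
G = 20 * log10(Vout / Vin)
  = 20 * log10(95.922 / 6.97)
  = 20 * log10(13.762123)
  = 20 * 1.138685
  = 22.77 dB

22.77 dB


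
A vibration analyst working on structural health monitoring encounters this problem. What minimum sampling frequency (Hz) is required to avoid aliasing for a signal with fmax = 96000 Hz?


The Nyquist rate is twice the maximum frequency component.
fs_min = 2 * fmax
      = 2 * 96000
      = 192000 Hz

192000


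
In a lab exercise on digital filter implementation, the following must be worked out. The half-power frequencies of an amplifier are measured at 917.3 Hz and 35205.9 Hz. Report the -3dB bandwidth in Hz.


Bandwidth is the difference of -3dB frequencies:
BW = f_high - f_low
   = 35205.9 - 917.3
   = 34288.6 Hz

34288.6 Hz


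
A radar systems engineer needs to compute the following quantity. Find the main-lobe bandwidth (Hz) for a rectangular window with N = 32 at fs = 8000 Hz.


Main lobe width for a rectangular window:
Width = 2 * fs / N
      = 2 * 8000 / 32
      = 16000 / 32
      = 500.0 Hz

500.0 Hz


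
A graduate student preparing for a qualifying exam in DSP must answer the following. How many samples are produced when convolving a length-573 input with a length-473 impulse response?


Linear convolution output length:
L = N + M - 1
  = 573 + 473 - 1
  = 1045 samples

1045


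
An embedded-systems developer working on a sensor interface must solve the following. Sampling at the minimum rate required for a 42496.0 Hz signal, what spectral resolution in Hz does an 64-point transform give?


Step 1 — Nyquist sampling rate:
fs = 2 * fmax = 2 * 42496.0 = 84992.0 Hz

Step 2 — DFT bin spacing:
df = fs / N = 84992.0 / 64 = 1328.0 Hz

1328.0 Hz


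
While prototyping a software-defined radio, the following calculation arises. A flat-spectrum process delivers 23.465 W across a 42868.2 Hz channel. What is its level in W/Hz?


Power spectral density:
PSD = P / BW
    = 23.465 / 42868.2
    = 0.00054738 W/Hz

0.00054738 W/Hz


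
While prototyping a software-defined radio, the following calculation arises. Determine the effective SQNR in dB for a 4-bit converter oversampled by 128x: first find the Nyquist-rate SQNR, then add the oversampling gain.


Step 1 — baseline SQNR at Nyquist:
SQNR_base = 6.02*N + 1.76
          = 6.02*4 + 1.76
          = 25.84 dB

Step 2 — oversampling processing gain:
G = 10*log10(OSR) = 10*log10(128) = 21.07 dB

Step 3 — total:
SQNR_total = 25.84 + 21.07 = 46.91 dB

Base SQNR = 25.84 dB; oversampled SQNR = 46.91 dB


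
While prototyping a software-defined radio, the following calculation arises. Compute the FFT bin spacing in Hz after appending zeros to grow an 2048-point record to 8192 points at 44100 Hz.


Frequency resolution after zero-padding:
N_padded = 2048 * 4 = 8192
df = fs / N_padded
   = 44100 / 8192
   = 5.3833 Hz

5.3833 Hz


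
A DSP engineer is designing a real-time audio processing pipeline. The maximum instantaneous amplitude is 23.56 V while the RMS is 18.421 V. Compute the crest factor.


Crest factor is the ratio of peak to RMS:
CF = V_peak / V_rms
   = 23.56 / 18.421
   = 1.279

1.279


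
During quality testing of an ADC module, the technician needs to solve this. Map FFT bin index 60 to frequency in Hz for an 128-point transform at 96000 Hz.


Frequency of DFT bin k:
f_k = k * fs / N
    = 60 * 96000 / 128
    = 5760000 / 128
    = 45000.0 Hz

45000.0 Hz


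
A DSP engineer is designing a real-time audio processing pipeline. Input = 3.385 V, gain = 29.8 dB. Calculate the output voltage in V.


Output voltage from dB gain:
V_out = V_in * 10^(gain_dB / 20)
      = 3.385 * 10^(29.8 / 20)
      = 3.385 * 30.902954
      = 104.6065 V

104.6065 V


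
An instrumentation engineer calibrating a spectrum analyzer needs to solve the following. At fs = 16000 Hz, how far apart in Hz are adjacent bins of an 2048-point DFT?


DFT frequency resolution:
df = fs / N
   = 16000 / 2048
   = 7.8125 Hz

7.8125 Hz


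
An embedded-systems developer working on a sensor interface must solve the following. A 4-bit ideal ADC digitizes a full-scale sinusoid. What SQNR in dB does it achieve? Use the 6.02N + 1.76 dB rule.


Theoretical SNR for a full-scale sinusoid:
SNR = 6.02 * N + 1.76
    = 6.02 * 4 + 1.76
    = 24.08 + 1.76
    = 25.84 dB

25.84 dB


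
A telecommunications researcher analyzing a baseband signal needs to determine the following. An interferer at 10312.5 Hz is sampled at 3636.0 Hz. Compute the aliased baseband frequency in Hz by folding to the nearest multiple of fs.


Compute the nearest integer multiple of fs to the signal:
n = round(10312.5 / 3636.0) = 3
f_alias = |10312.5 - 3 * 3636.0|
        = |10312.5 - 10908.0|
        = 595.5 Hz

595.5


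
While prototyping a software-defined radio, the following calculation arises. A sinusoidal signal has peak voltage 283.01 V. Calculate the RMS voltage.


RMS voltage for a sinusoidal waveform:
V_rms = V_peak / sqrt(2)
      = 283.01 / 1.414214
      = 200.118 V

200.118 V


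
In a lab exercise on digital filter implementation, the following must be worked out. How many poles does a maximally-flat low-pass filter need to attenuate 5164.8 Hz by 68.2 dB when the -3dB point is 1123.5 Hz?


Butterworth filter order formula:
n = log10(10^(A/10) - 1) / (2 * log10(f_stop/f_pass))
10^(68.2/10) - 1 = 6606933.4801
f_stop/f_pass = 5164.8 / 1123.5 = 4.5971
n = 5.1473 -> ceil = 6

6


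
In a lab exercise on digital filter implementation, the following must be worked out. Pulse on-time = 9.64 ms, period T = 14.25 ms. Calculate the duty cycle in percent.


Duty cycle as a percentage:
DC = (t_on / T) * 100
   = (9.64 / 14.25) * 100
   = 0.676491 * 100
   = 67.65 %

67.65 %


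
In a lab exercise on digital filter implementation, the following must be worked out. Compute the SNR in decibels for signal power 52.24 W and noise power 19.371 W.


SNR in decibels:
SNR = 10 * log10(Ps / Pn)
    = 10 * log10(52.24 / 19.371)
    = 10 * log10(2.6968)
    = 10 * 0.4309
    = 4.31 dB

4.31 dB


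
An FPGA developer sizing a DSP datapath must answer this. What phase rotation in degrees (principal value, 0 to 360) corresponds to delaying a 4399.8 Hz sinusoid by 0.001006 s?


Phase shift from frequency and time delay:
phi = 360 * f * t_delay
    = 360 * 4399.8 * 0.001006
    = 1593.43 degrees
    mod 360 = 153.43 degrees

153.43 degrees


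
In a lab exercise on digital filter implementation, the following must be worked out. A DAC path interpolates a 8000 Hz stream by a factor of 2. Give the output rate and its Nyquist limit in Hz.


Step 1 — output sample rate after interpolation by L:
fs_out = L * fs_in = 2 * 8000 = 16000 Hz

Step 2 — Nyquist frequency of the output stream:
f_Nyq = fs_out / 2 = 16000 / 2 = 8000.0 Hz

fs_out = 16000 Hz; f_Nyquist = 8000.0 Hz


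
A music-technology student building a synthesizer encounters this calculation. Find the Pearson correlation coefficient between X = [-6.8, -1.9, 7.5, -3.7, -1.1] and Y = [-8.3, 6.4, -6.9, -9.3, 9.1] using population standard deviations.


Pearson correlation coefficient (population):
r = cov(X,Y) / (std(X) * std(Y))
Mean X = -1.2, Mean Y = -1.8
Cov(X,Y) = 1.226
Std(X) = 4.770744, Std(Y) = 7.881117
r = 0.0326

0.0326
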